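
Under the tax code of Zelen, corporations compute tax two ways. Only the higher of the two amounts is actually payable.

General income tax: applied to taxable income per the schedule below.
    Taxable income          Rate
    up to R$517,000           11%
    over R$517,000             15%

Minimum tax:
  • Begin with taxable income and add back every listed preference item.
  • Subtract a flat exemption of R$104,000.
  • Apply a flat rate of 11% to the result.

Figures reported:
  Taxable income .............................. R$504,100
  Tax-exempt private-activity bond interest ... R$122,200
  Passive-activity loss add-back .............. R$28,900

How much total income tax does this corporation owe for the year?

General income tax:
  R$504,100 × 11% = R$55,451

Minimum tax:
  Adjusted income: R$504,100 + R$122,200 + R$28,900 = R$655,200
  Less exemption R$104,000 → base R$551,200
  R$551,200 × 11% = R$60,632

R$60,632 > R$55,451, so the minimum tax is the binding amount.

R$60,632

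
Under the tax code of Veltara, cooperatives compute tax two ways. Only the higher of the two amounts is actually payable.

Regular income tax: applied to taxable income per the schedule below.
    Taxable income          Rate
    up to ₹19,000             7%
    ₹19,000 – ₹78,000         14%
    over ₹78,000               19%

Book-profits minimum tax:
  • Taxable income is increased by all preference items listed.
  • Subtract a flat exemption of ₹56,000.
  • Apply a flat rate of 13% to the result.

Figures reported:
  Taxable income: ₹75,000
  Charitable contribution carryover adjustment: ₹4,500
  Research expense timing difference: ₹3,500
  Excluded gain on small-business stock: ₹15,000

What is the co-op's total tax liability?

Book-profits minimum tax:
  Adjusted income: ₹75,000 + ₹4,500 + ₹3,500 + ₹15,000 = ₹98,000
  Less exemption ₹56,000 → base ₹42,000
  ₹42,000 × 13% = ₹5,460

Regular income tax:
  ₹19,000 × 7% = ₹1,330
  ₹56,000 × 14% = ₹7,840
  → ₹9,170

₹9,170 > ₹5,460, so the regular income tax governs.

₹9,170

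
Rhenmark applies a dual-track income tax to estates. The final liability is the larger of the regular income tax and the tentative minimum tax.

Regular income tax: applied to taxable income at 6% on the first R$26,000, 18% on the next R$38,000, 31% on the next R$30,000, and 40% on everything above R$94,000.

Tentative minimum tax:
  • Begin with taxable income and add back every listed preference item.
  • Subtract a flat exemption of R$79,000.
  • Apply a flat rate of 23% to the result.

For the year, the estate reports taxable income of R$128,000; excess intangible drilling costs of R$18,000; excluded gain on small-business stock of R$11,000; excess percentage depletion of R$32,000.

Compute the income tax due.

Regular income tax:
  R$26,000 × 6% = R$1,560
  R$38,000 × 18% = R$6,840
  R$30,000 × 31% = R$9,300
  R$34,000 × 40% = R$13,600
  → R$31,300

Tentative minimum tax:
  Adjusted income: R$128,000 + R$18,000 + R$11,000 + R$32,000 = R$189,000
  Less exemption R$79,000 → base R$110,000
  R$110,000 × 23% = R$25,300

R$31,300 > R$25,300, so the regular income tax governs.

R$31,300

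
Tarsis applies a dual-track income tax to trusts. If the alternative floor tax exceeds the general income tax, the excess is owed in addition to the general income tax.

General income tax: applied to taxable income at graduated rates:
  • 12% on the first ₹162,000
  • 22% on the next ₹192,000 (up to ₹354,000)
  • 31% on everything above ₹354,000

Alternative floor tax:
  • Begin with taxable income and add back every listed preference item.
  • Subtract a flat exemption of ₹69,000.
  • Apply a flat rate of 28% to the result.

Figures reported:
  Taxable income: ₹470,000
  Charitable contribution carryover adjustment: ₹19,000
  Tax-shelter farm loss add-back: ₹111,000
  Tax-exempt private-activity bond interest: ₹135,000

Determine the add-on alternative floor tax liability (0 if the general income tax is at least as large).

Alternative floor tax:
  Adjusted income: ₹470,000 + ₹19,000 + ₹111,000 + ₹135,000 = ₹735,000
  Less exemption ₹69,000 → base ₹666,000
  ₹666,000 × 28% = ₹186,480

General income tax:
  ₹162,000 × 12% = ₹19,440
  ₹192,000 × 22% = ₹42,240
  ₹116,000 × 31% = ₹35,960
  → ₹97,640

Excess of alternative floor tax over general income tax: ₹186,480 − ₹97,640 = ₹88,840.

₹88,840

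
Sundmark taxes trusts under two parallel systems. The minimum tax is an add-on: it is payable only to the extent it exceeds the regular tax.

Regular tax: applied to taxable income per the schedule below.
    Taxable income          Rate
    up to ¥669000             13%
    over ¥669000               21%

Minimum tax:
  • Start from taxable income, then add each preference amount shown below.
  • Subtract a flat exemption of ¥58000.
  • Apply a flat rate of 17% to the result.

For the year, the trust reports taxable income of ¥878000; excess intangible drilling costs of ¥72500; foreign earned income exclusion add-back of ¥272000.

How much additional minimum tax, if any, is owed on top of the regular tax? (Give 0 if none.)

Minimum tax:
  Adjusted income: ¥878000 + ¥72500 + ¥272000 = ¥1222500
  Less exemption ¥58000 → base ¥1164500
  ¥1164500 × 17% = ¥197965

Regular tax:
  ¥669000 × 13% = ¥86970
  ¥209000 × 21% = ¥43890
  → ¥130860

Excess of minimum tax over regular tax: ¥197965 − ¥130860 = ¥67105.

¥67105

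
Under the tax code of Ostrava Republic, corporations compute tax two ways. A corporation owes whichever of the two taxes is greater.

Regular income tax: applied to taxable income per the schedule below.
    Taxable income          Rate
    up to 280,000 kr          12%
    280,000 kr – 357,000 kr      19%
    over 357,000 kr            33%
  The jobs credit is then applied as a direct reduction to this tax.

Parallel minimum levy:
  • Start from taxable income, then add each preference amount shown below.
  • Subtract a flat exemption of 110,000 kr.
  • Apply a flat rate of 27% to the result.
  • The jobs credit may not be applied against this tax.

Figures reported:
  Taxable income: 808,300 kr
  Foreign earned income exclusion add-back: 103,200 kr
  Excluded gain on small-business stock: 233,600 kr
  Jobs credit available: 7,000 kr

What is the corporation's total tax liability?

Parallel minimum levy:
  Adjusted income: 808,300 kr + 103,200 kr + 233,600 kr = 1,145,100 kr
  Less exemption 110,000 kr → base 1,035,100 kr
  1,035,100 kr × 27% = 279,477 kr

Regular income tax:
  280,000 kr × 12% = 33,600 kr
  77,000 kr × 19% = 14,630 kr
  451,300 kr × 33% = 148,929 kr
  → 197,159 kr
  Less jobs credit 7,000 kr → 190,159 kr

279,477 kr > 190,159 kr, so the parallel minimum levy is the binding amount.

279,477 kr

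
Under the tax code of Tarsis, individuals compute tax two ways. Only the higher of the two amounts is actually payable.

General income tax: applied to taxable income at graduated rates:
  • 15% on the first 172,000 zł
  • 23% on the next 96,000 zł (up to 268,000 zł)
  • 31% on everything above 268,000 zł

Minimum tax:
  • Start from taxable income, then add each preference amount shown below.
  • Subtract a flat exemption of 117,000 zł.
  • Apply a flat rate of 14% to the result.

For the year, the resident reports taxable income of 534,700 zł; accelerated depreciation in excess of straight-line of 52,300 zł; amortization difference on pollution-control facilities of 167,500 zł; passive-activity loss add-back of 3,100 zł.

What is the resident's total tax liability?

130,557 zł

Minimum tax:
  Adjusted income: 534,700 zł + 52,300 zł + 167,500 zł + 3,100 zł = 757,600 zł
  Less exemption 117,000 zł → base 640,600 zł
  640,600 zł × 14% = 89,684 zł

General income tax:
  172,000 zł × 15% = 25,800 zł
  96,000 zł × 23% = 22,080 zł
  266,700 zł × 31% = 82,677 zł
  → 130,557 zł

130,557 zł > 89,684 zł, so the general income tax governs.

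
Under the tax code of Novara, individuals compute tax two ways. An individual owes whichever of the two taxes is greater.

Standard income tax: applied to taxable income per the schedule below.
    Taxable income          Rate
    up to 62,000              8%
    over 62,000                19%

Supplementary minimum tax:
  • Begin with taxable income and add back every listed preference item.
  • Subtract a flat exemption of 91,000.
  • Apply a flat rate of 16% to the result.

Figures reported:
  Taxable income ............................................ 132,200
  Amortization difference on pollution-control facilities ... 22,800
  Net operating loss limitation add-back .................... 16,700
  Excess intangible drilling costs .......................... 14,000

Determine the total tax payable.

18,298

Standard income tax:
  62,000 × 8% = 4,960
  70,200 × 19% = 13,338
  → 18,298

Supplementary minimum tax:
  Adjusted income: 132,200 + 22,800 + 16,700 + 14,000 = 185,700
  Less exemption 91,000 → base 94,700
  94,700 × 16% = 15,152

18,298 > 15,152, so the standard income tax governs.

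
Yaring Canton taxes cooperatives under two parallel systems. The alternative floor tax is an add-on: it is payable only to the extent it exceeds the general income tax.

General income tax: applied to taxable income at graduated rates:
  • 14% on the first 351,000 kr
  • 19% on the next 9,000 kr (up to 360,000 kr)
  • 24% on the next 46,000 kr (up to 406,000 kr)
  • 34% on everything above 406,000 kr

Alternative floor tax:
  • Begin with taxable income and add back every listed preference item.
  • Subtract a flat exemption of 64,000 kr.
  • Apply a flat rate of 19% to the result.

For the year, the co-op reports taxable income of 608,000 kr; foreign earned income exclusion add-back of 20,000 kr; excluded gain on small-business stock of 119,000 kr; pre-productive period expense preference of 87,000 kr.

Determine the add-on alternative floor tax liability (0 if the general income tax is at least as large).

15,730 kr

Alternative floor tax:
  Adjusted income: 608,000 kr + 20,000 kr + 119,000 kr + 87,000 kr = 834,000 kr
  Less exemption 64,000 kr → base 770,000 kr
  770,000 kr × 19% = 146,300 kr

General income tax:
  351,000 kr × 14% = 49,140 kr
  9,000 kr × 19% = 1,710 kr
  46,000 kr × 24% = 11,040 kr
  202,000 kr × 34% = 68,680 kr
  → 130,570 kr

Excess of alternative floor tax over general income tax: 146,300 kr − 130,570 kr = 15,730 kr.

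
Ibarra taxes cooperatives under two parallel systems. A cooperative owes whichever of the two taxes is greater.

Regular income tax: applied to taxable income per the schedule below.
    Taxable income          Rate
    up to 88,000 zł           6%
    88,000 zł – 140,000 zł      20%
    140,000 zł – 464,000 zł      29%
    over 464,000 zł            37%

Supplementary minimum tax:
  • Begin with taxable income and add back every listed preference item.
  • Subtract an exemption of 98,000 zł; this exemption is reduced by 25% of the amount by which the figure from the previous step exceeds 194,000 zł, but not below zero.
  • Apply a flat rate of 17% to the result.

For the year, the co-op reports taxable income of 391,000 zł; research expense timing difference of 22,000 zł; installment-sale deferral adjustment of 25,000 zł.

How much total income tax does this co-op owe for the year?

Regular income tax:
  88,000 zł × 6% = 5,280 zł
  52,000 zł × 20% = 10,400 zł
  251,000 zł × 29% = 72,790 zł
  → 88,470 zł

Supplementary minimum tax:
  Adjusted income: 391,000 zł + 22,000 zł + 25,000 zł = 438,000 zł
  Exemption: 98,000 zł − 25% × (438,000 zł − 194,000 zł) = 98,000 zł − 61,000 zł = 37,000 zł
  Base: 438,000 zł − 37,000 zł = 401,000 zł
  401,000 zł × 17% = 68,170 zł

88,470 zł > 68,170 zł, so the regular income tax governs.

88,470 zł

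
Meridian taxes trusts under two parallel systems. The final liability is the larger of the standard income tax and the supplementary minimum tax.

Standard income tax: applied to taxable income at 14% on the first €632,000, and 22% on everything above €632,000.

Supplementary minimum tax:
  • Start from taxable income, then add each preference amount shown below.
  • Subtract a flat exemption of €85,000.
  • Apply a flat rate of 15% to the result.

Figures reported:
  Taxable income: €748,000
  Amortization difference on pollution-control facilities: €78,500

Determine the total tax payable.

€114,000

Supplementary minimum tax:
  Adjusted income: €748,000 + €78,500 = €826,500
  Less exemption €85,000 → base €741,500
  €741,500 × 15% = €111,225

Standard income tax:
  €632,000 × 14% = €88,480
  €116,000 × 22% = €25,520
  → €114,000

€114,000 > €111,225, so the standard income tax governs.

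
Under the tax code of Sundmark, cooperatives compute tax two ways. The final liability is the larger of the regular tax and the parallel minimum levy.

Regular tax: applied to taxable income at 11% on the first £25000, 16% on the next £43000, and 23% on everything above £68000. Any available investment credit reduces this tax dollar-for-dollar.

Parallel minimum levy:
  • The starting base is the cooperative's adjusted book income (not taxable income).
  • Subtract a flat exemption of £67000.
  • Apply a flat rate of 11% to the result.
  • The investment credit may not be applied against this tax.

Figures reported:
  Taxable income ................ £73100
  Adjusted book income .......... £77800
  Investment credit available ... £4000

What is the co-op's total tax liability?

Parallel minimum levy:
  Base (adjusted book income): £77800
  Less exemption £67000 → base £10800
  £10800 × 11% = £1188

Regular tax:
  £25000 × 11% = £2750
  £43000 × 16% = £6880
  £5100 × 23% = £1173
  → £10803
  Less investment credit £4000 → £6803

£6803 > £1188, so the regular tax governs.

£6803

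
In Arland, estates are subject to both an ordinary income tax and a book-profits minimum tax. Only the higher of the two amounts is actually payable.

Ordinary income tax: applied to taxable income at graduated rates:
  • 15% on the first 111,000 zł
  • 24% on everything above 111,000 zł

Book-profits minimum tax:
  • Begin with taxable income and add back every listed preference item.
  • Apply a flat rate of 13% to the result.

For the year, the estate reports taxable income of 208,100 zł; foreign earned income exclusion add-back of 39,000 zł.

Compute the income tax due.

Ordinary income tax:
  111,000 zł × 15% = 16,650 zł
  97,100 zł × 24% = 23,304 zł
  → 39,954 zł

Book-profits minimum tax:
  Adjusted income: 208,100 zł + 39,000 zł = 247,100 zł
  247,100 zł × 13% = 32,123 zł

39,954 zł > 32,123 zł, so the ordinary income tax governs.

39,954 zł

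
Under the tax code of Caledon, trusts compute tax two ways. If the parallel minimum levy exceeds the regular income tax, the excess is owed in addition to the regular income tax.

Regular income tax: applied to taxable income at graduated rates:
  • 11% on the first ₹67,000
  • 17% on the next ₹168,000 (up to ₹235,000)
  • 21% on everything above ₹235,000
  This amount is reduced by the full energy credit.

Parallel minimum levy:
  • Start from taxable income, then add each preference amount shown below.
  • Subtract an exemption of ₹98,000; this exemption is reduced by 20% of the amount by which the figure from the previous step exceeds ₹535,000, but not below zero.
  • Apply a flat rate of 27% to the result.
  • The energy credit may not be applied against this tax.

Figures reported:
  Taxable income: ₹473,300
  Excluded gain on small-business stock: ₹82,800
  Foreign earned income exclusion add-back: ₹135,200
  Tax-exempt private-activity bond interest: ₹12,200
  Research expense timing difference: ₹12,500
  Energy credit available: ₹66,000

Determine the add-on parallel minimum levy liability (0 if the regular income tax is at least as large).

₹156,661

Parallel minimum levy:
  Adjusted income: ₹473,300 + ₹82,800 + ₹135,200 + ₹12,200 + ₹12,500 = ₹716,000
  Exemption: ₹98,000 − 20% × (₹716,000 − ₹535,000) = ₹98,000 − ₹36,200 = ₹61,800
  Base: ₹716,000 − ₹61,800 = ₹654,200
  ₹654,200 × 27% = ₹176,634

Regular income tax:
  ₹67,000 × 11% = ₹7,370
  ₹168,000 × 17% = ₹28,560
  ₹238,300 × 21% = ₹50,043
  → ₹85,973
  Less energy credit ₹66,000 → ₹19,973

Excess of parallel minimum levy over regular income tax: ₹176,634 − ₹19,973 = ₹156,661.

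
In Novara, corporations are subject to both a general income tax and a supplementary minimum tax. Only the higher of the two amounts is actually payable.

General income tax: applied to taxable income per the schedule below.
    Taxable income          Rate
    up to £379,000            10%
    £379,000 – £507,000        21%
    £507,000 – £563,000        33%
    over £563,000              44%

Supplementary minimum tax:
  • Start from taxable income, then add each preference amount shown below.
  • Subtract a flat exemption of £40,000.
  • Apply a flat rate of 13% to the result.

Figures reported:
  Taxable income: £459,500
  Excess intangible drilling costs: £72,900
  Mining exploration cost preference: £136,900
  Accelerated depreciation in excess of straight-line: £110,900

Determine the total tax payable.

£96,226

General income tax:
  £379,000 × 10% = £37,900
  £80,500 × 21% = £16,905
  → £54,805

Supplementary minimum tax:
  Adjusted income: £459,500 + £72,900 + £136,900 + £110,900 = £780,200
  Less exemption £40,000 → base £740,200
  £740,200 × 13% = £96,226

£96,226 > £54,805, so the supplementary minimum tax is the binding amount.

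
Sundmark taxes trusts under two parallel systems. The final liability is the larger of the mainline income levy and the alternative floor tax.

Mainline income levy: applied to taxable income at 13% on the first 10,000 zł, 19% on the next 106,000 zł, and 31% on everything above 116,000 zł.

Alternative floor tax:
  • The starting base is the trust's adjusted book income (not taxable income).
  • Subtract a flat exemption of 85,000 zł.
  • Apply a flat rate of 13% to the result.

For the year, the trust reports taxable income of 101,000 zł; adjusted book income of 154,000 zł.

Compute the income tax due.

18,590 zł

Alternative floor tax:
  Base (adjusted book income): 154,000 zł
  Less exemption 85,000 zł → base 69,000 zł
  69,000 zł × 13% = 8,970 zł

Mainline income levy:
  10,000 zł × 13% = 1,300 zł
  91,000 zł × 19% = 17,290 zł
  → 18,590 zł

18,590 zł > 8,970 zł, so the mainline income levy governs.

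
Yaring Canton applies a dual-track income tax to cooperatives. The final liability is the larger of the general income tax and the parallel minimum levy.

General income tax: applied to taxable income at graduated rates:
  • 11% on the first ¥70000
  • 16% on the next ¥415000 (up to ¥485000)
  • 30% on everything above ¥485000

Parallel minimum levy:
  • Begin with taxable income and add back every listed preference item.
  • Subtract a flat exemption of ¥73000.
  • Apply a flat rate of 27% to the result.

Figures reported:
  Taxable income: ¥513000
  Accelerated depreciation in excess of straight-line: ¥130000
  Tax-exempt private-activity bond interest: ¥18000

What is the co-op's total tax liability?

Parallel minimum levy:
  Adjusted income: ¥513000 + ¥130000 + ¥18000 = ¥661000
  Less exemption ¥73000 → base ¥588000
  ¥588000 × 27% = ¥158760

General income tax:
  ¥70000 × 11% = ¥7700
  ¥415000 × 16% = ¥66400
  ¥28000 × 30% = ¥8400
  → ¥82500

¥158760 > ¥82500, so the parallel minimum levy is the binding amount.

¥158760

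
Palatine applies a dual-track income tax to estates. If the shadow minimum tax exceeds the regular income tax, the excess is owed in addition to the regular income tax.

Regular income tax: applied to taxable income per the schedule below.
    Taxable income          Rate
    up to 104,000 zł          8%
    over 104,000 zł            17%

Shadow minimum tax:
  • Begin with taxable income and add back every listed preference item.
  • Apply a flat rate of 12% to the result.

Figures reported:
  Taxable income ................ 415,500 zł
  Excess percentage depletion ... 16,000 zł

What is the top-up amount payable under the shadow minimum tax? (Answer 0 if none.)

0 zł

Shadow minimum tax:
  Adjusted income: 415,500 zł + 16,000 zł = 431,500 zł
  431,500 zł × 12% = 51,780 zł

Regular income tax:
  104,000 zł × 8% = 8,320 zł
  311,500 zł × 17% = 52,955 zł
  → 61,275 zł

51,780 zł ≤ 61,275 zł, so no add-on is due.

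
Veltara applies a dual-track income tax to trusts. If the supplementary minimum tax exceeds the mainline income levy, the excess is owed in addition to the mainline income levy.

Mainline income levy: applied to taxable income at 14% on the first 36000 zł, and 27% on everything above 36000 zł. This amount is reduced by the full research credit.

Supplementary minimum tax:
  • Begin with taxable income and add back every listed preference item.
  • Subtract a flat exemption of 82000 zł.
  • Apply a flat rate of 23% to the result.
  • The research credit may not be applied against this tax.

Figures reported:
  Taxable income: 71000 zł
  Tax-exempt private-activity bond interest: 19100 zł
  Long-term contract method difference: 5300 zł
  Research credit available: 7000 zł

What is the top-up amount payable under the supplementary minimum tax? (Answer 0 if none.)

0 zł

Mainline income levy:
  36000 zł × 14% = 5040 zł
  35000 zł × 27% = 9450 zł
  → 14490 zł
  Less research credit 7000 zł → 7490 zł

Supplementary minimum tax:
  Adjusted income: 71000 zł + 19100 zł + 5300 zł = 95400 zł
  Less exemption 82000 zł → base 13400 zł
  13400 zł × 23% = 3082 zł

3082 zł ≤ 7490 zł, so no add-on is due.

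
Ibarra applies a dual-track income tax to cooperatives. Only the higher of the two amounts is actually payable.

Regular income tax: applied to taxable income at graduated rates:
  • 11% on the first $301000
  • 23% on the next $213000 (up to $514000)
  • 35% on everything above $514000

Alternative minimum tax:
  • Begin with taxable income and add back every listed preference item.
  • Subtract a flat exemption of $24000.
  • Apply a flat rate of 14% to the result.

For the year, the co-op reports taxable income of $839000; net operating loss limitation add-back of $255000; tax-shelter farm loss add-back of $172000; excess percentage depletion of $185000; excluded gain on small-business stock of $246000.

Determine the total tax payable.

$234220

Alternative minimum tax:
  Adjusted income: $839000 + $255000 + $172000 + $185000 + $246000 = $1697000
  Less exemption $24000 → base $1673000
  $1673000 × 14% = $234220

Regular income tax:
  $301000 × 11% = $33110
  $213000 × 23% = $48990
  $325000 × 35% = $113750
  → $195850

$234220 > $195850, so the alternative minimum tax is the binding amount.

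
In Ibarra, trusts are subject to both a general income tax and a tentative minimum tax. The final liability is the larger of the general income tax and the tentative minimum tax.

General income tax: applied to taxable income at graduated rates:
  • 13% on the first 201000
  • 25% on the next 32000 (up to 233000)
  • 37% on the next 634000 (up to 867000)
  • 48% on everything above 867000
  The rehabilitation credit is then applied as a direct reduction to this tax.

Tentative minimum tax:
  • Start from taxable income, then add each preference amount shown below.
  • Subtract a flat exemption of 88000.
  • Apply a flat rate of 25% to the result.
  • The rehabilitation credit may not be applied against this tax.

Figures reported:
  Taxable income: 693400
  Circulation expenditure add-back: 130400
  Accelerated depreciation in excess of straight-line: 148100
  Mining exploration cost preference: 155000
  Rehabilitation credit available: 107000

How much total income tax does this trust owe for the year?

Tentative minimum tax:
  Adjusted income: 693400 + 130400 + 148100 + 155000 = 1126900
  Less exemption 88000 → base 1038900
  1038900 × 25% = 259725

General income tax:
  201000 × 13% = 26130
  32000 × 25% = 8000
  460400 × 37% = 170348
  → 204478
  Less rehabilitation credit 107000 → 97478

259725 > 97478, so the tentative minimum tax is the binding amount.

259725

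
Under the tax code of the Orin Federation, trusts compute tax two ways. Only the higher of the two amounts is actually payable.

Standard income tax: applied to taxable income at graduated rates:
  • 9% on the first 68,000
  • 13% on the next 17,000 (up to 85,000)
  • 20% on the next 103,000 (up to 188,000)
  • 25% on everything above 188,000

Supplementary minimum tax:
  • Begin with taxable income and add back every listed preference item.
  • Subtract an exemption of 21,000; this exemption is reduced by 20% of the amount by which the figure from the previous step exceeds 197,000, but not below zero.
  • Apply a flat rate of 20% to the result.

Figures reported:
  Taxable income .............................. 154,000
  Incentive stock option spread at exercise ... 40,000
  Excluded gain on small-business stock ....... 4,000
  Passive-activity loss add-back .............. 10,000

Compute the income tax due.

Supplementary minimum tax:
  Adjusted income: 154,000 + 40,000 + 4,000 + 10,000 = 208,000
  Exemption: 21,000 − 20% × (208,000 − 197,000) = 21,000 − 2,200 = 18,800
  Base: 208,000 − 18,800 = 189,200
  189,200 × 20% = 37,840

Standard income tax:
  68,000 × 9% = 6,120
  17,000 × 13% = 2,210
  69,000 × 20% = 13,800
  → 22,130

37,840 > 22,130, so the supplementary minimum tax is the binding amount.

37,840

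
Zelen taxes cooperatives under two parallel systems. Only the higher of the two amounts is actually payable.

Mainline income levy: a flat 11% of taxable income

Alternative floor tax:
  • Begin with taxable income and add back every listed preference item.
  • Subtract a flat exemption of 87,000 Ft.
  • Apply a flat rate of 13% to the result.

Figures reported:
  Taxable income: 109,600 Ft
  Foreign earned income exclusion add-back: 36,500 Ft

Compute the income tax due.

Alternative floor tax:
  Adjusted income: 109,600 Ft + 36,500 Ft = 146,100 Ft
  Less exemption 87,000 Ft → base 59,100 Ft
  59,100 Ft × 13% = 7,683 Ft

Mainline income levy:
  109,600 Ft × 11% = 12,056 Ft

12,056 Ft > 7,683 Ft, so the mainline income levy governs.

12,056 Ft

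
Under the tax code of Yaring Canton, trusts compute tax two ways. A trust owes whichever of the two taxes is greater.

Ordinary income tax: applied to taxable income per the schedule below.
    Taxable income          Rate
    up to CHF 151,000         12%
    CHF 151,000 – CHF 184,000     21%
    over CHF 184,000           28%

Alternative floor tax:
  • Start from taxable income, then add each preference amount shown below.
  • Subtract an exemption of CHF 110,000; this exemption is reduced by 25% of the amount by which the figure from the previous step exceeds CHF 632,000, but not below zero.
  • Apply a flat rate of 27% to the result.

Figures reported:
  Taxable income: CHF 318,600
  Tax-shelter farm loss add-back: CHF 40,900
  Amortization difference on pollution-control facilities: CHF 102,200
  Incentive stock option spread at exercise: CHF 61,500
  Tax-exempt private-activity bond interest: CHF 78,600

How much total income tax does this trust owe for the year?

CHF 132,786

Ordinary income tax:
  CHF 151,000 × 12% = CHF 18,120
  CHF 33,000 × 21% = CHF 6,930
  CHF 134,600 × 28% = CHF 37,688
  → CHF 62,738

Alternative floor tax:
  Adjusted income: CHF 318,600 + CHF 40,900 + CHF 102,200 + CHF 61,500 + CHF 78,600 = CHF 601,800
  Exemption: CHF 601,800 ≤ CHF 632,000, so full CHF 110,000 applies
  Base: CHF 601,800 − CHF 110,000 = CHF 491,800
  CHF 491,800 × 27% = CHF 132,786

CHF 132,786 > CHF 62,738, so the alternative floor tax is the binding amount.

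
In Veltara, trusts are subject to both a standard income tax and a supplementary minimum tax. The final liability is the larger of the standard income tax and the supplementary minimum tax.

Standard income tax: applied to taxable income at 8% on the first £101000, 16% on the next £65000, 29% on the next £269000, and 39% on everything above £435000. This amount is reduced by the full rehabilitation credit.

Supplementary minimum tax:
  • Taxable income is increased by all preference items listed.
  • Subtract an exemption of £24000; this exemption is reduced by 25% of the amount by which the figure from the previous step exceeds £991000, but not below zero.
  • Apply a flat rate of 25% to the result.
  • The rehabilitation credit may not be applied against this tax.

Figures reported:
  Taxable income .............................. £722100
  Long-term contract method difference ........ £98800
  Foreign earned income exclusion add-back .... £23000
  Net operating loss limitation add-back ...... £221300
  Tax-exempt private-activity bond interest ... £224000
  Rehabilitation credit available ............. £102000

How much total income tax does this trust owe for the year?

£322300

Standard income tax:
  £101000 × 8% = £8080
  £65000 × 16% = £10400
  £269000 × 29% = £78010
  £287100 × 39% = £111969
  → £208459
  Less rehabilitation credit £102000 → £106459

Supplementary minimum tax:
  Adjusted income: £722100 + £98800 + £23000 + £221300 + £224000 = £1289200
  Exemption: 25% × (£1289200 − £991000) = £74550 ≥ £24000, so the exemption is fully phased out
  Base: £1289200 − £0 = £1289200
  £1289200 × 25% = £322300

£322300 > £106459, so the supplementary minimum tax is the binding amount.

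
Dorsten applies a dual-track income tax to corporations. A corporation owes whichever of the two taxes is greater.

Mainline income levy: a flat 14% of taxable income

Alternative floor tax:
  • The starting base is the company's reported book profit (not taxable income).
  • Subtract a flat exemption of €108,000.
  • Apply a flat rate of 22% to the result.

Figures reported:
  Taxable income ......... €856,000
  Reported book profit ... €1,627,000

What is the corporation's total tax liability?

€334,180

Mainline income levy:
  €856,000 × 14% = €119,840

Alternative floor tax:
  Base (reported book profit): €1,627,000
  Less exemption €108,000 → base €1,519,000
  €1,519,000 × 22% = €334,180

€334,180 > €119,840, so the alternative floor tax is the binding amount.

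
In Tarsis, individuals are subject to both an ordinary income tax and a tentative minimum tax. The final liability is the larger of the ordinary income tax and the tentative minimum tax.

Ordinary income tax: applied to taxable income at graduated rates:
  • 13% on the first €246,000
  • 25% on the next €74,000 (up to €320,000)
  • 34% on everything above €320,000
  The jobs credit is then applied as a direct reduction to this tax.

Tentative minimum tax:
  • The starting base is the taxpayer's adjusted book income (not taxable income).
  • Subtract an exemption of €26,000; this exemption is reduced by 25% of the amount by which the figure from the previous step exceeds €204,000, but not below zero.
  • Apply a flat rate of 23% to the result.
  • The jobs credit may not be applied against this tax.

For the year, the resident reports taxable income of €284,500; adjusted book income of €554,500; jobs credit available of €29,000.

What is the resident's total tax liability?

Ordinary income tax:
  €246,000 × 13% = €31,980
  €38,500 × 25% = €9,625
  → €41,605
  Less jobs credit €29,000 → €12,605

Tentative minimum tax:
  Base (adjusted book income): €554,500
  Exemption: 25% × (€554,500 − €204,000) = €87,625 ≥ €26,000, so the exemption is fully phased out
  Base: €554,500 − €0 = €554,500
  €554,500 × 23% = €127,535

€127,535 > €12,605, so the tentative minimum tax is the binding amount.

€127,535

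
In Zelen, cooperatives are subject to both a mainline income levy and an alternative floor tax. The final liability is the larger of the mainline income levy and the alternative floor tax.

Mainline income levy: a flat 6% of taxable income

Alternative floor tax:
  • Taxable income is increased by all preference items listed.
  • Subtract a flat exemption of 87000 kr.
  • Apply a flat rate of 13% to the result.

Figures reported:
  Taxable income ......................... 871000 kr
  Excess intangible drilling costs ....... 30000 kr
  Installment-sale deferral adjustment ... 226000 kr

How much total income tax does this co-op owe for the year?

135200 kr

Alternative floor tax:
  Adjusted income: 871000 kr + 30000 kr + 226000 kr = 1127000 kr
  Less exemption 87000 kr → base 1040000 kr
  1040000 kr × 13% = 135200 kr

Mainline income levy:
  871000 kr × 6% = 52260 kr

135200 kr > 52260 kr, so the alternative floor tax is the binding amount.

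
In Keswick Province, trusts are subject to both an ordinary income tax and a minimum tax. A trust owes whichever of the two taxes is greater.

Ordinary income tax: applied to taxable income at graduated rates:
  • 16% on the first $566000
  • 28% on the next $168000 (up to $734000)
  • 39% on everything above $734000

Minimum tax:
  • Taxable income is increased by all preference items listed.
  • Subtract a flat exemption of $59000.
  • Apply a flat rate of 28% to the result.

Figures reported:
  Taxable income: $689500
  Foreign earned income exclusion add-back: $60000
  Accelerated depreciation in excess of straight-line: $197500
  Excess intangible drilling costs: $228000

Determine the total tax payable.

$312480

Minimum tax:
  Adjusted income: $689500 + $60000 + $197500 + $228000 = $1175000
  Less exemption $59000 → base $1116000
  $1116000 × 28% = $312480

Ordinary income tax:
  $566000 × 16% = $90560
  $123500 × 28% = $34580
  → $125140

$312480 > $125140, so the minimum tax is the binding amount.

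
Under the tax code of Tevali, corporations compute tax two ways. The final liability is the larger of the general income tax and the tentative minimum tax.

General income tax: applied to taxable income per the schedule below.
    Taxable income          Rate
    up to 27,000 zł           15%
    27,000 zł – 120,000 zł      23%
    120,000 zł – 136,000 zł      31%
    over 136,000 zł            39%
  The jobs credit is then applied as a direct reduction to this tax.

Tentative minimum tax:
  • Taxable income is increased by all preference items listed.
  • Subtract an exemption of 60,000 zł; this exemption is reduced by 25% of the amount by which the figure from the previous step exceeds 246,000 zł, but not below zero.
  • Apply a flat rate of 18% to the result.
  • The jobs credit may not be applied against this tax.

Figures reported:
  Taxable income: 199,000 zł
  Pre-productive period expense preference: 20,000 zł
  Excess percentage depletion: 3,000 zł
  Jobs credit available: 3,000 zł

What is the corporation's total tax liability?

51,970 zł

General income tax:
  27,000 zł × 15% = 4,050 zł
  93,000 zł × 23% = 21,390 zł
  16,000 zł × 31% = 4,960 zł
  63,000 zł × 39% = 24,570 zł
  → 54,970 zł
  Less jobs credit 3,000 zł → 51,970 zł

Tentative minimum tax:
  Adjusted income: 199,000 zł + 20,000 zł + 3,000 zł = 222,000 zł
  Exemption: 222,000 zł ≤ 246,000 zł, so full 60,000 zł applies
  Base: 222,000 zł − 60,000 zł = 162,000 zł
  162,000 zł × 18% = 29,160 zł

51,970 zł > 29,160 zł, so the general income tax governs.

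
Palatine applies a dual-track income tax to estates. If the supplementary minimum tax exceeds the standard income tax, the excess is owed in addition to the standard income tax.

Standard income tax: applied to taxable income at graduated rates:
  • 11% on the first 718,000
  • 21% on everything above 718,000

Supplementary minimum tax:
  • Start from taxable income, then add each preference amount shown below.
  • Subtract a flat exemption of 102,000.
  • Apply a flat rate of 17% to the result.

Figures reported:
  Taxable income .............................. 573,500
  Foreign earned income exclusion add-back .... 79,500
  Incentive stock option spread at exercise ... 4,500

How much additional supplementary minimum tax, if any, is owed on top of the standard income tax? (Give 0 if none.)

31,350

Standard income tax:
  573,500 × 11% = 63,085

Supplementary minimum tax:
  Adjusted income: 573,500 + 79,500 + 4,500 = 657,500
  Less exemption 102,000 → base 555,500
  555,500 × 17% = 94,435

Excess of supplementary minimum tax over standard income tax: 94,435 − 63,085 = 31,350.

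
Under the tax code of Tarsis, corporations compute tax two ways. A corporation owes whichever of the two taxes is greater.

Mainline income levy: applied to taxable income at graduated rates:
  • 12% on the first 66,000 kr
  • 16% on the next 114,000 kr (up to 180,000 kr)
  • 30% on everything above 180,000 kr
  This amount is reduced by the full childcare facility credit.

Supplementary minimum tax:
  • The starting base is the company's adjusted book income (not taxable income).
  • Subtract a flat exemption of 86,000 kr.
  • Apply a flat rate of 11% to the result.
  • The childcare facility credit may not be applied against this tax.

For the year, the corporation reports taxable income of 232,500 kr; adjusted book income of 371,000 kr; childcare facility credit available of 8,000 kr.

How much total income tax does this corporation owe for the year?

33,910 kr

Mainline income levy:
  66,000 kr × 12% = 7,920 kr
  114,000 kr × 16% = 18,240 kr
  52,500 kr × 30% = 15,750 kr
  → 41,910 kr
  Less childcare facility credit 8,000 kr → 33,910 kr

Supplementary minimum tax:
  Base (adjusted book income): 371,000 kr
  Less exemption 86,000 kr → base 285,000 kr
  285,000 kr × 11% = 31,350 kr

33,910 kr > 31,350 kr, so the mainline income levy governs.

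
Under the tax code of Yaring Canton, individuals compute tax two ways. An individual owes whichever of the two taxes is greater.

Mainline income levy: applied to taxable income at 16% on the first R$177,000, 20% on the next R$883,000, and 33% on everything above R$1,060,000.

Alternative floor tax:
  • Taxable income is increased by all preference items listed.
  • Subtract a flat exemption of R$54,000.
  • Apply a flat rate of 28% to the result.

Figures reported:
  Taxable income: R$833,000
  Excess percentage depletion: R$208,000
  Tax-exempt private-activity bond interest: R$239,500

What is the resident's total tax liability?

R$343,420

Alternative floor tax:
  Adjusted income: R$833,000 + R$208,000 + R$239,500 = R$1,280,500
  Less exemption R$54,000 → base R$1,226,500
  R$1,226,500 × 28% = R$343,420

Mainline income levy:
  R$177,000 × 16% = R$28,320
  R$656,000 × 20% = R$131,200
  → R$159,520

R$343,420 > R$159,520, so the alternative floor tax is the binding amount.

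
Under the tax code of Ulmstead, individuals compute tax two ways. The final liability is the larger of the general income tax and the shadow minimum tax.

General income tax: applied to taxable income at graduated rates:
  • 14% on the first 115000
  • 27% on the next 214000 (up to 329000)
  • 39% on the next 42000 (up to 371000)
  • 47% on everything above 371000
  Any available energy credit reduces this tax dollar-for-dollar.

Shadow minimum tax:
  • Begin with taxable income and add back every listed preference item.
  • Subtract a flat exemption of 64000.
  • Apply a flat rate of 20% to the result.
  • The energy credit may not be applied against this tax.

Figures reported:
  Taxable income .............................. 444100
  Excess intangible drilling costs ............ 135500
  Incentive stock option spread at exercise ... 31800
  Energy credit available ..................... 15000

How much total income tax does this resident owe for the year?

109617

Shadow minimum tax:
  Adjusted income: 444100 + 135500 + 31800 = 611400
  Less exemption 64000 → base 547400
  547400 × 20% = 109480

General income tax:
  115000 × 14% = 16100
  214000 × 27% = 57780
  42000 × 39% = 16380
  73100 × 47% = 34357
  → 124617
  Less energy credit 15000 → 109617

109617 > 109480, so the general income tax governs.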